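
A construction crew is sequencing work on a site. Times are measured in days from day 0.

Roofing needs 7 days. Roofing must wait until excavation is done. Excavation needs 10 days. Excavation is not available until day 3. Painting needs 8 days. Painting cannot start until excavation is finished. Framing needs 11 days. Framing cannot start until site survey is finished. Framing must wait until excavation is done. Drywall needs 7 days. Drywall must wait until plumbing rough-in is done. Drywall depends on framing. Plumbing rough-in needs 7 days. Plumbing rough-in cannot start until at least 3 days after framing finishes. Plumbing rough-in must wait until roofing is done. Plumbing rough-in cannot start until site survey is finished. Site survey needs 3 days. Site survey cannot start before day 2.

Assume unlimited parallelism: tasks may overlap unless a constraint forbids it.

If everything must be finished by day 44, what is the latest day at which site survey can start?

13

Drywall has no dependents, so it just needs to finish by day 44. Starting by 44 − 7 = day 37 achieves that.
Since drywall (must start by day 37) depends on it, plumbing rough-in must finish by day 37. Backing off its 7-day duration gives a latest start of day 30.
Framing has several dependents: plumbing rough-in (must start by day 30, minus 3-day gap → day 27); drywall (must start by day 37). The earliest of those limits is day 27, so framing must start by 27 − 11 = day 16.
Site survey feeds framing (must start by day 16); plumbing rough-in (must start by day 30). Taking the minimum, site survey must finish by day 16 and start by 16 − 3 = day 13.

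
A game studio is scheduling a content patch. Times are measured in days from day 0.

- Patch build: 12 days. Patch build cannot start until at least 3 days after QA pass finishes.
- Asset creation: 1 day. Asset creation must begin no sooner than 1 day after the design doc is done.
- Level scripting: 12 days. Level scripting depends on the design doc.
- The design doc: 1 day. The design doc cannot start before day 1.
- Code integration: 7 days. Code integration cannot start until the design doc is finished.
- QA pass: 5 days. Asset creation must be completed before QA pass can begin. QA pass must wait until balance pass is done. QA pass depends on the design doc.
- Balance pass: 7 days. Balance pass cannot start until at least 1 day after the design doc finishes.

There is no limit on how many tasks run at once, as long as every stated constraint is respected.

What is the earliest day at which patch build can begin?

After its own release at day 1, the design doc can start at day 1 and finishes at day 2.
Balance pass waits on the design doc (finishes day 2, plus 1-day gap → day 3), so it starts at day 3 and finishes at 3 + 7 = day 10.
After the design doc (finishes day 2, plus 1-day gap → day 3), asset creation can start at day 3 and finishes at day 4.
QA pass has to wait for asset creation (finishes day 4); balance pass (finishes day 10); the design doc (finishes day 2). The latest of these is day 10, so QA pass runs day 10 to 10 + 5 = day 15.
Patch build waits on QA pass (finishes day 15, plus 3-day gap → day 18), so the earliest it can start is day 18.

18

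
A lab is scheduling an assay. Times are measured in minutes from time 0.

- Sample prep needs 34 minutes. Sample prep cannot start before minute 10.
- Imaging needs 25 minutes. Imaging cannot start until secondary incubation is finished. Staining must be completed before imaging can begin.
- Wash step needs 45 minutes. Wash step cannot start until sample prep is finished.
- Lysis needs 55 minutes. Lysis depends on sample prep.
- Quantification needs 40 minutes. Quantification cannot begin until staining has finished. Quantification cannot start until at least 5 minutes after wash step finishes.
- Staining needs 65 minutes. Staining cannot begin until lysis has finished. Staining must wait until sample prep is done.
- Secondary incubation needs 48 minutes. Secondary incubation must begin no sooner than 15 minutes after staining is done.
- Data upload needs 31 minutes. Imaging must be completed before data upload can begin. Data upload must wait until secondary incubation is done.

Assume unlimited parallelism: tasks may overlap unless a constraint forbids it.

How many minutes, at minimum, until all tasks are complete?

Sample prep waits on its own release at minute 10, so it starts at minute 10 and finishes at 10 + 34 = minute 44.
Wash step waits on sample prep (finishes minute 44), so it starts at minute 44 and finishes at 44 + 45 = minute 89.
Lysis waits on sample prep (finishes minute 44), so it starts at minute 44 and finishes at 44 + 55 = minute 99.
For staining: lysis (finishes minute 99); sample prep (finishes minute 44). Taking the maximum gives a start of minute 99, and it finishes at 99 + 65 = minute 164.
Quantification needs all of staining (finishes minute 164); wash step (finishes minute 89, plus 5-minute gap → minute 94). That puts its earliest start at minute 164; it finishes at 164 + 40 = minute 204.
Secondary incubation waits on staining (finishes minute 164, plus 15-minute gap → minute 179), so it starts at minute 179 and finishes at 179 + 48 = minute 227.
Imaging cannot start until secondary incubation (finishes minute 227); staining (finishes minute 164). The controlling bound is minute 227, so imaging finishes at 227 + 25 = minute 252.
Data upload needs all of imaging (finishes minute 252); secondary incubation (finishes minute 227). That puts its earliest start at minute 252; it finishes at 252 + 31 = minute 283.
All tasks are finished once the last one completes. Finish times: Sample prep at 44, Lysis at 99, Wash step at 89, Staining at 164, Secondary incubation at 227, Imaging at 252, Quantification at 204, Data upload at 283. The latest is minute 283.

283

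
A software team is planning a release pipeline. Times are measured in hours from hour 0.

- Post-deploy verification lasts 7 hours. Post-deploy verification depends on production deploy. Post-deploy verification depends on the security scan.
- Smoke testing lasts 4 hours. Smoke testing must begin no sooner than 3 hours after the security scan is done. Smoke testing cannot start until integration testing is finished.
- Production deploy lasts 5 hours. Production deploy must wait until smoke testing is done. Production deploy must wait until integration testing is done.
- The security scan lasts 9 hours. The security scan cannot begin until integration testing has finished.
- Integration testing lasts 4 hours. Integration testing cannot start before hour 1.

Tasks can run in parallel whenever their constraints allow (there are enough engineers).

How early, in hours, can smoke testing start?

17

Integration testing waits on its own release at hour 1, so it starts at hour 1 and finishes at 1 + 4 = hour 5.
After integration testing (finishes hour 5), the security scan can start at hour 5 and finishes at hour 14.
Smoke testing waits on the security scan (finishes hour 14, plus 3-hour gap → hour 17); integration testing (finishes hour 5). The latest of these is hour 17, which is the earliest smoke testing can start.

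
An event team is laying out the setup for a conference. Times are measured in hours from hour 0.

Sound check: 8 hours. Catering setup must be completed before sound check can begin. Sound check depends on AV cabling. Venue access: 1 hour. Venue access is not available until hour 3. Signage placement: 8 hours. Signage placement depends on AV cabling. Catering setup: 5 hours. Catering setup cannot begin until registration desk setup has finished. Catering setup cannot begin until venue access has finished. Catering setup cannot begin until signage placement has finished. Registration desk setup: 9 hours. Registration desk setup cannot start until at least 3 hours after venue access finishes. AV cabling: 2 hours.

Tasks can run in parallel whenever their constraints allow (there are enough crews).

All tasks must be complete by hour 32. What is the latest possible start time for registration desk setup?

10

Nothing follows sound check; the deadline of hour 32 is its only limit. It must start by 32 − 8 = hour 24.
Catering setup must finish before sound check (must start by hour 24). With a 5-hour duration, catering setup must start by 24 − 5 = hour 19.
Registration desk setup has to be done before catering setup (must start by hour 19). That means finishing by hour 19, i.e. starting by 19 − 9 = hour 10.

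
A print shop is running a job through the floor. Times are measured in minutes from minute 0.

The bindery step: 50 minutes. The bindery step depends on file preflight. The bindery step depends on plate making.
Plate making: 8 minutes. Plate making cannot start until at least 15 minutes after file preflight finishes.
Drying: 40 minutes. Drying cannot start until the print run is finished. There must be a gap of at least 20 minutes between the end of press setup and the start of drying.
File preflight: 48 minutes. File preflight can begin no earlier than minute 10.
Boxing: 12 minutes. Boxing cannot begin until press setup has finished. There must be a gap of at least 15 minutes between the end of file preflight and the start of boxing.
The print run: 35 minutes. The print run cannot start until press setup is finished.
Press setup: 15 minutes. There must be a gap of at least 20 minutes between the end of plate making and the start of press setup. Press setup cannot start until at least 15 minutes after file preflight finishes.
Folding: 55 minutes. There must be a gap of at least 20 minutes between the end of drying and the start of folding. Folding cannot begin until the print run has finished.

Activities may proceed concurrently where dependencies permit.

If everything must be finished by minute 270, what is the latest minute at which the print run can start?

Folding has no dependents, so it just needs to finish by minute 270. Starting by 270 − 55 = minute 215 achieves that.
Since folding (must start by minute 215, minus 20-minute gap → minute 195) depends on it, drying must finish by minute 195. Backing off its 40-minute duration gives a latest start of minute 155.
For the print run: drying (must start by minute 155); folding (must start by minute 215). The most restrictive is minute 155; with a 35-minute duration, the print run must start by minute 120.

120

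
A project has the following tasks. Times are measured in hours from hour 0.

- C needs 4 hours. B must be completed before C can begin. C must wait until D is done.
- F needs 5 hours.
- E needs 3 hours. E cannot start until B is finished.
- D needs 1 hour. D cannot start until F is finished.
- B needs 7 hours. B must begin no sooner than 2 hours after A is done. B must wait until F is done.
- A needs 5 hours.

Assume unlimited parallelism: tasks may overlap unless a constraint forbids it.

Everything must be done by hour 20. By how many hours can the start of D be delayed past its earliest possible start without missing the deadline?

F has no prerequisites, so it starts at hour 0 and finishes at hour 5.
D cannot begin until F (finishes hour 5). It runs from hour 5 to 5 + 1 = hour 6.

Working backward from the deadline:
Nothing follows C; the deadline of hour 20 is its only limit. It must start by 20 − 4 = hour 16.
D must finish before C (must start by hour 16). With a 1-hour duration, D must start by 16 − 1 = hour 15.
So D can start as early as hour 5 and as late as hour 15, giving 15 − 5 = 10 hours of slack.

10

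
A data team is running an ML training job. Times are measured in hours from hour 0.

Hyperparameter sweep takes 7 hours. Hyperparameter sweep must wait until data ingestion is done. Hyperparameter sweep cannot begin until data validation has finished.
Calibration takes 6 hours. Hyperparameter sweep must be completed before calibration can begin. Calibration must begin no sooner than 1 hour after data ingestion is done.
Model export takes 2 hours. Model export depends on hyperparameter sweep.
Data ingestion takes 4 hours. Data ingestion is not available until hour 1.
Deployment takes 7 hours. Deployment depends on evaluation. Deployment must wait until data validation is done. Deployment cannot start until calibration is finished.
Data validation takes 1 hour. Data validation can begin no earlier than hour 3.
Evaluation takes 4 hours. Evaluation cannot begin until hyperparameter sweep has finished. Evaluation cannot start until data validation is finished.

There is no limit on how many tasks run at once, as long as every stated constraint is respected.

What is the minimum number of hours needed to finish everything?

25

Data validation cannot begin until its own release at hour 3. It runs from hour 3 to 3 + 1 = hour 4.
Data ingestion waits on its own release at hour 1, so it starts at hour 1 and finishes at 1 + 4 = hour 5.
For hyperparameter sweep: data ingestion (finishes hour 5); data validation (finishes hour 4). Taking the maximum gives a start of hour 5, and it finishes at 5 + 7 = hour 12.
Model export cannot begin until hyperparameter sweep (finishes hour 12). It runs from hour 12 to 12 + 2 = hour 14.
Calibration cannot start until hyperparameter sweep (finishes hour 12); data ingestion (finishes hour 5, plus 1-hour gap → hour 6). The controlling bound is hour 12, so calibration finishes at 12 + 6 = hour 18.
Evaluation cannot start until hyperparameter sweep (finishes hour 12); data validation (finishes hour 4). The controlling bound is hour 12, so evaluation finishes at 12 + 4 = hour 16.
Deployment cannot start until evaluation (finishes hour 16); data validation (finishes hour 4); calibration (finishes hour 18). The controlling bound is hour 18, so deployment finishes at 18 + 7 = hour 25.
All tasks are finished once the last one completes. Finish times: Data ingestion at 5, Data validation at 4, Hyperparameter sweep at 12, Evaluation at 16, Calibration at 18, Model export at 14, Deployment at 25. The latest is hour 25.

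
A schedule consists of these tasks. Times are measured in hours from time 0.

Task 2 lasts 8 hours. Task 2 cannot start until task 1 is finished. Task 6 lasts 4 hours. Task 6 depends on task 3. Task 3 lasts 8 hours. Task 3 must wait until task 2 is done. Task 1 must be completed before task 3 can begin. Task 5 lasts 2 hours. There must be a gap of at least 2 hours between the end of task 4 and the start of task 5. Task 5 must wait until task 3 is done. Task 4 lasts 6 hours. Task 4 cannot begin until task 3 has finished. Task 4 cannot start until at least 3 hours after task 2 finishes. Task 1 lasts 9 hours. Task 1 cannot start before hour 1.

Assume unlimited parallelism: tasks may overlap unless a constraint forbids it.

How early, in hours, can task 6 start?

26

Task 1 cannot begin until its own release at hour 1. It runs from hour 1 to 1 + 9 = hour 10.
Task 2 waits on task 1 (finishes hour 10), so it starts at hour 10 and finishes at 10 + 8 = hour 18.
Task 3 needs all of task 2 (finishes hour 18); task 1 (finishes hour 10). That puts its earliest start at hour 18; it finishes at 18 + 8 = hour 26.
Task 6 waits on task 3 (finishes hour 26), so the earliest it can start is hour 26.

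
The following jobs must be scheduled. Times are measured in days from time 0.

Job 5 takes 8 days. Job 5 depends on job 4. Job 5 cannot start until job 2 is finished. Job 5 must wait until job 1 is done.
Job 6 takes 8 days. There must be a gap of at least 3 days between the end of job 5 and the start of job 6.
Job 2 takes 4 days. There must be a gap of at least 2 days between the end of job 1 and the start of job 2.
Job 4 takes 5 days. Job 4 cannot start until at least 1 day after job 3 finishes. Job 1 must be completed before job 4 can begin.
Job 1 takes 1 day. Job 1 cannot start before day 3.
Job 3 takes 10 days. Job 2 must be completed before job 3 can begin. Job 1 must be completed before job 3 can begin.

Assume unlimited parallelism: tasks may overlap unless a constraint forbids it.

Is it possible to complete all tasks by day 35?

No

Job 1 cannot begin until its own release at day 3. It runs from day 3 to 3 + 1 = day 4.
Job 2 cannot begin until job 1 (finishes day 4, plus 2-day gap → day 6). It runs from day 6 to 6 + 4 = day 10.
Job 3 needs all of job 2 (finishes day 10); job 1 (finishes day 4). That puts its earliest start at day 10; it finishes at 10 + 10 = day 20.
For job 4: job 3 (finishes day 20, plus 1-day gap → day 21); job 1 (finishes day 4). Taking the maximum gives a start of day 21, and it finishes at 21 + 5 = day 26.
Job 5 has to wait for job 4 (finishes day 26); job 2 (finishes day 10); job 1 (finishes day 4). The latest of these is day 26, so job 5 runs day 26 to 26 + 8 = day 34.
Job 6 waits on job 5 (finishes day 34, plus 3-day gap → day 37), so it starts at day 37 and finishes at 37 + 8 = day 45.
The earliest everything can be done is day 45, which is after the deadline of 35, so it is not possible.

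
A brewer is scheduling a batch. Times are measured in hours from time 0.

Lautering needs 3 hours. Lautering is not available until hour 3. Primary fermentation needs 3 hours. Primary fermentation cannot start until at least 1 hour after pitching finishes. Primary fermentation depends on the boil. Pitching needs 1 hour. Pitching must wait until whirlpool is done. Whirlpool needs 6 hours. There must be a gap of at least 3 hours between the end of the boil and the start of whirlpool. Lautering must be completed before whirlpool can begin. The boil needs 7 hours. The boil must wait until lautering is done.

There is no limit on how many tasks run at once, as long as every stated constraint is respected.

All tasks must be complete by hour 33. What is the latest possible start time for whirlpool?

22

Primary fermentation must finish by hour 33; it takes 3 hours, so it must start by 33 − 3 = hour 30.
Pitching has to be done before primary fermentation (must start by hour 30, minus 1-hour gap → hour 29). That means finishing by hour 29, i.e. starting by 29 − 1 = hour 28.
Whirlpool has to be done before pitching (must start by hour 28). That means finishing by hour 28, i.e. starting by 28 − 6 = hour 22.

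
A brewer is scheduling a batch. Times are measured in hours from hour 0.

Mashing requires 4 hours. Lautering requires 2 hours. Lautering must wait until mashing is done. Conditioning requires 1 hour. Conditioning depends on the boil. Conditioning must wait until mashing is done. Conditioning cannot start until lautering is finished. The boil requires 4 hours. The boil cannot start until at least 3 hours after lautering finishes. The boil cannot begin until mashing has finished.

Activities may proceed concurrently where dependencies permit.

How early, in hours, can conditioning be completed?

Nothing blocks mashing, so it runs from hour 0 to hour 4.
After mashing (finishes hour 4), lautering can start at hour 4 and finishes at hour 6.
The boil has to wait for lautering (finishes hour 6, plus 3-hour gap → hour 9); mashing (finishes hour 4). The latest of these is hour 9, so the boil runs hour 9 to 9 + 4 = hour 13.
Conditioning has to wait for the boil (finishes hour 13); mashing (finishes hour 4); lautering (finishes hour 6). The latest of these is hour 13, so conditioning runs hour 13 to 13 + 1 = hour 14.

14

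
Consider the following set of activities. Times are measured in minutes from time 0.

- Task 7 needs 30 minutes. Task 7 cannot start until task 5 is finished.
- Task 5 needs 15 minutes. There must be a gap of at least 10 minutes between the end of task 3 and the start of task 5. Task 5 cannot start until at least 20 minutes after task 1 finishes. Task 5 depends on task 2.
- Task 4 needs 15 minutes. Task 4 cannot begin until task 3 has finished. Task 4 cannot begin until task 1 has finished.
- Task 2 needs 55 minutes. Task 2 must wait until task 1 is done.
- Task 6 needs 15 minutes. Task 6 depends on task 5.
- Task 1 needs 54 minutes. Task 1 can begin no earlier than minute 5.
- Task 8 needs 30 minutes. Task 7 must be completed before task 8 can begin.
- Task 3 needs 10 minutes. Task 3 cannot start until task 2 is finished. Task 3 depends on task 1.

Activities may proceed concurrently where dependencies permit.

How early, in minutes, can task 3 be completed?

After its own release at minute 5, task 1 can start at minute 5 and finishes at minute 59.
Task 2 cannot begin until task 1 (finishes minute 59). It runs from minute 59 to 59 + 55 = minute 114.
Task 3 needs all of task 2 (finishes minute 114); task 1 (finishes minute 59). That puts its earliest start at minute 114; it finishes at 114 + 10 = minute 124.

124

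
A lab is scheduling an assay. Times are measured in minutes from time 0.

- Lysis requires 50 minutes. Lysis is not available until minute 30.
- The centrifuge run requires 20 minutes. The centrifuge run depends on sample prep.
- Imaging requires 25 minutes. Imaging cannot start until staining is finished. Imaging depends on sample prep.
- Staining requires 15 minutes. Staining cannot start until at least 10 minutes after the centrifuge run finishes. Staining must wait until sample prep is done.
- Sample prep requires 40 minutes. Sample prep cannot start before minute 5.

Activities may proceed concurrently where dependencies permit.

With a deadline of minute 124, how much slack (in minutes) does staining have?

Sample prep cannot begin until its own release at minute 5. It runs from minute 5 to 5 + 40 = minute 45.
After sample prep (finishes minute 45), the centrifuge run can start at minute 45 and finishes at minute 65.
Staining cannot start until the centrifuge run (finishes minute 65, plus 10-minute gap → minute 75); sample prep (finishes minute 45). The controlling bound is minute 75, so staining finishes at 75 + 15 = minute 90.

Working backward from the deadline:
Nothing follows imaging; the deadline of minute 124 is its only limit. It must start by 124 − 25 = minute 99.
Since imaging (must start by minute 99) depends on it, staining must finish by minute 99. Backing off its 15-minute duration gives a latest start of minute 84.
So staining can start as early as minute 75 and as late as minute 84, giving 84 − 75 = 9 minutes of slack.

9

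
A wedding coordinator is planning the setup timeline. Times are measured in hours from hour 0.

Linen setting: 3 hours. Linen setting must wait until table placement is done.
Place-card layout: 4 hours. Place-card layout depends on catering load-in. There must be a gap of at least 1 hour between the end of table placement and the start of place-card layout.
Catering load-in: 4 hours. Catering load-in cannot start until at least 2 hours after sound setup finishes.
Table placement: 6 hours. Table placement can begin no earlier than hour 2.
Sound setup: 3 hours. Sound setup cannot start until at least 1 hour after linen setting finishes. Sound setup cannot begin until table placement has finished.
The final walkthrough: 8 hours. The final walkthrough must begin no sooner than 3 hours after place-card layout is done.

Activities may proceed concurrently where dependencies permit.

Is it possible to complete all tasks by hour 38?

Table placement cannot begin until its own release at hour 2. It runs from hour 2 to 2 + 6 = hour 8.
Linen setting waits on table placement (finishes hour 8), so it starts at hour 8 and finishes at 8 + 3 = hour 11.
Sound setup has to wait for linen setting (finishes hour 11, plus 1-hour gap → hour 12); table placement (finishes hour 8). The latest of these is hour 12, so sound setup runs hour 12 to 12 + 3 = hour 15.
Catering load-in waits on sound setup (finishes hour 15, plus 2-hour gap → hour 17), so it starts at hour 17 and finishes at 17 + 4 = hour 21.
For place-card layout: catering load-in (finishes hour 21); table placement (finishes hour 8, plus 1-hour gap → hour 9). Taking the maximum gives a start of hour 21, and it finishes at 21 + 4 = hour 25.
After place-card layout (finishes hour 25, plus 3-hour gap → hour 28), the final walkthrough can start at hour 28 and finishes at hour 36.
Every task is finished by hour 36, which is no later than the deadline of 38, so the schedule is feasible.

Yes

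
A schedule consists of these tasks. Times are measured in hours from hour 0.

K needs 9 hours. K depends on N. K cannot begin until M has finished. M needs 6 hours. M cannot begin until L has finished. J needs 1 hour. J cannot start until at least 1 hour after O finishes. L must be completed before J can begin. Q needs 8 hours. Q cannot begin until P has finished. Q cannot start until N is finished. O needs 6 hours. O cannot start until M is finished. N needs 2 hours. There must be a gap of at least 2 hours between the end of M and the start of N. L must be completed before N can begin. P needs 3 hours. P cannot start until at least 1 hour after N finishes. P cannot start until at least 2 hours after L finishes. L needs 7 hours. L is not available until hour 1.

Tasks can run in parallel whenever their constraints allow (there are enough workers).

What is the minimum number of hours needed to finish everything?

After its own release at hour 1, L can start at hour 1 and finishes at hour 8.
M cannot begin until L (finishes hour 8). It runs from hour 8 to 8 + 6 = hour 14.
After M (finishes hour 14), O can start at hour 14 and finishes at hour 20.
J needs all of O (finishes hour 20, plus 1-hour gap → hour 21); L (finishes hour 8). That puts its earliest start at hour 21; it finishes at 21 + 1 = hour 22.
N cannot start until M (finishes hour 14, plus 2-hour gap → hour 16); L (finishes hour 8). The controlling bound is hour 16, so N finishes at 16 + 2 = hour 18.
P needs all of N (finishes hour 18, plus 1-hour gap → hour 19); L (finishes hour 8, plus 2-hour gap → hour 10). That puts its earliest start at hour 19; it finishes at 19 + 3 = hour 22.
Q cannot start until P (finishes hour 22); N (finishes hour 18). The controlling bound is hour 22, so Q finishes at 22 + 8 = hour 30.
K has to wait for N (finishes hour 18); M (finishes hour 14). The latest of these is hour 18, so K runs hour 18 to 18 + 9 = hour 27.
All tasks are finished once the last one completes. Finish times: J at 22, K at 27, L at 8, M at 14, N at 18, O at 20, P at 22, Q at 30. The latest is hour 30.

30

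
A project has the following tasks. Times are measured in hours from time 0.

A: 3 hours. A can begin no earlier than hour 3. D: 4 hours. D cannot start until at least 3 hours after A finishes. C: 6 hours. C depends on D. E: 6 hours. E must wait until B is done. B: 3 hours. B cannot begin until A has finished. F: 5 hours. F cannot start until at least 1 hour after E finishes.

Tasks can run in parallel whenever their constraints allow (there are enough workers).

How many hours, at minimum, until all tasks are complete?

21

A waits on its own release at hour 3, so it starts at hour 3 and finishes at 3 + 3 = hour 6.
D cannot begin until A (finishes hour 6, plus 3-hour gap → hour 9). It runs from hour 9 to 9 + 4 = hour 13.
C waits on D (finishes hour 13), so it starts at hour 13 and finishes at 13 + 6 = hour 19.
After A (finishes hour 6), B can start at hour 6 and finishes at hour 9.
E cannot begin until B (finishes hour 9). It runs from hour 9 to 9 + 6 = hour 15.
F cannot begin until E (finishes hour 15, plus 1-hour gap → hour 16). It runs from hour 16 to 16 + 5 = hour 21.
All tasks are finished once the last one completes. Finish times: A at 6, B at 9, C at 19, D at 13, E at 15, F at 21. The latest is hour 21.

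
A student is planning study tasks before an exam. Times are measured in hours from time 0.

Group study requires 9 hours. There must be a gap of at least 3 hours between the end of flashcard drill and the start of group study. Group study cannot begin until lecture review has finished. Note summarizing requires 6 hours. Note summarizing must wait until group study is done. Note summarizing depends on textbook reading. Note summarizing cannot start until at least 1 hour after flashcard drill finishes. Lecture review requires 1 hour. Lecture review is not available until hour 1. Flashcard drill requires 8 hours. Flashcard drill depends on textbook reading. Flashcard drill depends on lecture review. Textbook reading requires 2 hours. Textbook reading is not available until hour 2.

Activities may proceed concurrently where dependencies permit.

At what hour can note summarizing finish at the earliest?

30

After its own release at hour 1, lecture review can start at hour 1 and finishes at hour 2.
After its own release at hour 2, textbook reading can start at hour 2 and finishes at hour 4.
Flashcard drill has to wait for textbook reading (finishes hour 4); lecture review (finishes hour 2). The latest of these is hour 4, so flashcard drill runs hour 4 to 4 + 8 = hour 12.
Group study needs all of flashcard drill (finishes hour 12, plus 3-hour gap → hour 15); lecture review (finishes hour 2). That puts its earliest start at hour 15; it finishes at 15 + 9 = hour 24.
Note summarizing cannot start until group study (finishes hour 24); textbook reading (finishes hour 4); flashcard drill (finishes hour 12, plus 1-hour gap → hour 13). The controlling bound is hour 24, so note summarizing finishes at 24 + 6 = hour 30.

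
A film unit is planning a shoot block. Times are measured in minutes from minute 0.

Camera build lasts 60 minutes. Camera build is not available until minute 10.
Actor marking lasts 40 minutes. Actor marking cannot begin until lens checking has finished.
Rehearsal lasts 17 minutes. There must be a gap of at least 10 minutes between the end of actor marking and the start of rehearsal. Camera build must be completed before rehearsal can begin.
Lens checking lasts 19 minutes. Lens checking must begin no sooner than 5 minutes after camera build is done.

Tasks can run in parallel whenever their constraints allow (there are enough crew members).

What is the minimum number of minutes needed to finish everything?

161

After its own release at minute 10, camera build can start at minute 10 and finishes at minute 70.
After camera build (finishes minute 70, plus 5-minute gap → minute 75), lens checking can start at minute 75 and finishes at minute 94.
After lens checking (finishes minute 94), actor marking can start at minute 94 and finishes at minute 134.
For rehearsal: actor marking (finishes minute 134, plus 10-minute gap → minute 144); camera build (finishes minute 70). Taking the maximum gives a start of minute 144, and it finishes at 144 + 17 = minute 161.
All tasks are finished once the last one completes. Finish times: Camera build at 70, Lens checking at 94, Actor marking at 134, Rehearsal at 161. The latest is minute 161.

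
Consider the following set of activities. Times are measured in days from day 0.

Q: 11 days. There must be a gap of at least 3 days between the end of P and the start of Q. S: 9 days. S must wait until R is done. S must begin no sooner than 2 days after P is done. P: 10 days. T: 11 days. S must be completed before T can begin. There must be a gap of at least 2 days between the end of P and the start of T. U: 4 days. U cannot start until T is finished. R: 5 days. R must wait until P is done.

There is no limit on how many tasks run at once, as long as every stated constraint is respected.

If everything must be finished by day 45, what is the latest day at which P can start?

6

Q must finish by day 45; it takes 11 days, so it must start by 45 − 11 = day 34.
U must finish by day 45; it takes 4 days, so it must start by 45 − 4 = day 41.
Since U (must start by day 41) depends on it, T must finish by day 41. Backing off its 11-day duration gives a latest start of day 30.
S feeds into T (must start by day 30); so S must finish by day 30 and therefore start by day 21.
R feeds into S (must start by day 21); so R must finish by day 21 and therefore start by day 16.
P has several dependents: Q (must start by day 34, minus 3-day gap → day 31); R (must start by day 16); S (must start by day 21, minus 2-day gap → day 19); T (must start by day 30, minus 2-day gap → day 28). The earliest of those limits is day 16, so P must start by 16 − 10 = day 6.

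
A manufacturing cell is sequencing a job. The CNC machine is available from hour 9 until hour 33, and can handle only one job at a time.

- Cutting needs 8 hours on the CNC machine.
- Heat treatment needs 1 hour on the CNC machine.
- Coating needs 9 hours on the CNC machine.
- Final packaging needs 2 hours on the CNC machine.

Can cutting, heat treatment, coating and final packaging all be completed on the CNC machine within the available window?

The CNC machine window is 33 − 9 = 24 hours.
Running back to back, the jobs need 8 + 1 + 9 + 2 = 20 hours on the CNC machine.
Since 20 ≤ 24, they fit within the window.

Yes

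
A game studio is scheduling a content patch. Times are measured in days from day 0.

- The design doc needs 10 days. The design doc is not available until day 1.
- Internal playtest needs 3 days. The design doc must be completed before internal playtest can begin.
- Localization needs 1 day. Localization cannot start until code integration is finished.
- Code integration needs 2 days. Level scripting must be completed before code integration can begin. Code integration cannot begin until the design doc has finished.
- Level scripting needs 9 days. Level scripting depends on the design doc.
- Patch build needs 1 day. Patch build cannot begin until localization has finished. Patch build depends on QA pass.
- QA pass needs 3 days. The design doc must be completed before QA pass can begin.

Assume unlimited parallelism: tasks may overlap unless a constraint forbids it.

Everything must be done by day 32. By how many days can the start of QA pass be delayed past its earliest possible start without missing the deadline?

17

After its own release at day 1, the design doc can start at day 1 and finishes at day 11.
After the design doc (finishes day 11), QA pass can start at day 11 and finishes at day 14.

Working backward from the deadline:
Nothing follows patch build; the deadline of day 32 is its only limit. It must start by 32 − 1 = day 31.
Since patch build (must start by day 31) depends on it, QA pass must finish by day 31. Backing off its 3-day duration gives a latest start of day 28.
So QA pass can start as early as day 11 and as late as day 28, giving 28 − 11 = 17 days of slack.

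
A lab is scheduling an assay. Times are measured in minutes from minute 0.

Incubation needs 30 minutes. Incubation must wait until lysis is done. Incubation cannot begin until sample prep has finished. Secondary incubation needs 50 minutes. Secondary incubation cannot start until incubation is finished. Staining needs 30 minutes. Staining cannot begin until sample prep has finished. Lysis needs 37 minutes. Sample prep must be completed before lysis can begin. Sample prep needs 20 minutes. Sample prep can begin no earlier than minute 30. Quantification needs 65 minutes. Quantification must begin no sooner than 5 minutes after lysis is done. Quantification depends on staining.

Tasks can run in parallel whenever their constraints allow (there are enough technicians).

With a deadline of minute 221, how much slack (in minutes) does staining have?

Sample prep waits on its own release at minute 30, so it starts at minute 30 and finishes at 30 + 20 = minute 50.
After sample prep (finishes minute 50), staining can start at minute 50 and finishes at minute 80.

Working backward from the deadline:
To finish by minute 221, quantification (duration 65) must start no later than minute 156.
Staining must finish before quantification (must start by minute 156). With a 30-minute duration, staining must start by 156 − 30 = minute 126.
So staining can start as early as minute 50 and as late as minute 126, giving 126 − 50 = 76 minutes of slack.

76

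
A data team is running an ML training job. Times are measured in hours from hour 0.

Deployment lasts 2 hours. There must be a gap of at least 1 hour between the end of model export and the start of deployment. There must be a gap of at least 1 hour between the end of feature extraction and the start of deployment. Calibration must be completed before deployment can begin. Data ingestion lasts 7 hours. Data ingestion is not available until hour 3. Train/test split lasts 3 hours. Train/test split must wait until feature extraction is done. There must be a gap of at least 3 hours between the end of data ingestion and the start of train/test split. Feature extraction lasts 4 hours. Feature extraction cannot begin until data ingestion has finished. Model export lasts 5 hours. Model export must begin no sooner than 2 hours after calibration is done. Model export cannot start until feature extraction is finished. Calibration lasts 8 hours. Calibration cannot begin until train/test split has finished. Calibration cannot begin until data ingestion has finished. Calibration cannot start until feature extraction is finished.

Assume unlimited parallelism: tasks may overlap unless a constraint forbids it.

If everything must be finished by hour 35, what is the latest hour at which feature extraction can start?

10

Deployment has no dependents, so it just needs to finish by hour 35. Starting by 35 − 2 = hour 33 achieves that.
Since deployment (must start by hour 33, minus 1-hour gap → hour 32) depends on it, model export must finish by hour 32. Backing off its 5-hour duration gives a latest start of hour 27.
Calibration feeds model export (must start by hour 27, minus 2-hour gap → hour 25); deployment (must start by hour 33). Taking the minimum, calibration must finish by hour 25 and start by 25 − 8 = hour 17.
Since calibration (must start by hour 17) depends on it, train/test split must finish by hour 17. Backing off its 3-hour duration gives a latest start of hour 14.
Feature extraction must finish in time for train/test split (must start by hour 14); calibration (must start by hour 17); model export (must start by hour 27); deployment (must start by hour 33, minus 1-hour gap → hour 32). The tightest is hour 14, so feature extraction must start by 14 − 4 = hour 10.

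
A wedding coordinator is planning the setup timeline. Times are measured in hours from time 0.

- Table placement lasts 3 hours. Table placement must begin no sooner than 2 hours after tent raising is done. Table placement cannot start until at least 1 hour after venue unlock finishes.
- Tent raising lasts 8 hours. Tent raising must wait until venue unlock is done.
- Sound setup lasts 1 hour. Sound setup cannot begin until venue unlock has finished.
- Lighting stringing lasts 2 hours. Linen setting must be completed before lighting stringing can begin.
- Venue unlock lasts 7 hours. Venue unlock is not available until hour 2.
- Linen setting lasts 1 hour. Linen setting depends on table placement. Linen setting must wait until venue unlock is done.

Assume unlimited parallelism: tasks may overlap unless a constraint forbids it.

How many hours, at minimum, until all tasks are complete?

25

After its own release at hour 2, venue unlock can start at hour 2 and finishes at hour 9.
After venue unlock (finishes hour 9), sound setup can start at hour 9 and finishes at hour 10.
Tent raising cannot begin until venue unlock (finishes hour 9). It runs from hour 9 to 9 + 8 = hour 17.
Table placement needs all of tent raising (finishes hour 17, plus 2-hour gap → hour 19); venue unlock (finishes hour 9, plus 1-hour gap → hour 10). That puts its earliest start at hour 19; it finishes at 19 + 3 = hour 22.
Linen setting has to wait for table placement (finishes hour 22); venue unlock (finishes hour 9). The latest of these is hour 22, so linen setting runs hour 22 to 22 + 1 = hour 23.
Lighting stringing waits on linen setting (finishes hour 23), so it starts at hour 23 and finishes at 23 + 2 = hour 25.
All tasks are finished once the last one completes. Finish times: Venue unlock at 9, Tent raising at 17, Table placement at 22, Linen setting at 23, Lighting stringing at 25, Sound setup at 10. The latest is hour 25.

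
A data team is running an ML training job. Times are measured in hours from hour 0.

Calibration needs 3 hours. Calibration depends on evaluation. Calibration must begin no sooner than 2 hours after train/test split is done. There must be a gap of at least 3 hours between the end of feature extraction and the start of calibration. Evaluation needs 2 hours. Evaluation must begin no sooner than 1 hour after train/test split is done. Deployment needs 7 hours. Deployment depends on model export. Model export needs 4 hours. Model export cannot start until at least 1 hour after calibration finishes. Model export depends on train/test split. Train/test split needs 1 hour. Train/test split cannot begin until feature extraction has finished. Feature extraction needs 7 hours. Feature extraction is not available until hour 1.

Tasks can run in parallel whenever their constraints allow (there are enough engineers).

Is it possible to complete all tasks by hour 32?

Yes

After its own release at hour 1, feature extraction can start at hour 1 and finishes at hour 8.
Train/test split waits on feature extraction (finishes hour 8), so it starts at hour 8 and finishes at 8 + 1 = hour 9.
Evaluation cannot begin until train/test split (finishes hour 9, plus 1-hour gap → hour 10). It runs from hour 10 to 10 + 2 = hour 12.
Calibration needs all of evaluation (finishes hour 12); train/test split (finishes hour 9, plus 2-hour gap → hour 11); feature extraction (finishes hour 8, plus 3-hour gap → hour 11). That puts its earliest start at hour 12; it finishes at 12 + 3 = hour 15.
Model export needs all of calibration (finishes hour 15, plus 1-hour gap → hour 16); train/test split (finishes hour 9). That puts its earliest start at hour 16; it finishes at 16 + 4 = hour 20.
Deployment cannot begin until model export (finishes hour 20). It runs from hour 20 to 20 + 7 = hour 27.
Every task is finished by hour 27, which is no later than the deadline of 32, so the schedule is feasible.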